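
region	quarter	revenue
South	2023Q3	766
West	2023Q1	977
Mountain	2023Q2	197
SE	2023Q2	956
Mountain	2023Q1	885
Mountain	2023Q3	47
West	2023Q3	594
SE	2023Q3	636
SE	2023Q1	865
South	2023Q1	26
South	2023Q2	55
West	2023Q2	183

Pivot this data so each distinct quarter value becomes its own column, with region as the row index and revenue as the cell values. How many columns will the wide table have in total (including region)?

4

1 column for region plus 3 distinct quarter values → 4 columns.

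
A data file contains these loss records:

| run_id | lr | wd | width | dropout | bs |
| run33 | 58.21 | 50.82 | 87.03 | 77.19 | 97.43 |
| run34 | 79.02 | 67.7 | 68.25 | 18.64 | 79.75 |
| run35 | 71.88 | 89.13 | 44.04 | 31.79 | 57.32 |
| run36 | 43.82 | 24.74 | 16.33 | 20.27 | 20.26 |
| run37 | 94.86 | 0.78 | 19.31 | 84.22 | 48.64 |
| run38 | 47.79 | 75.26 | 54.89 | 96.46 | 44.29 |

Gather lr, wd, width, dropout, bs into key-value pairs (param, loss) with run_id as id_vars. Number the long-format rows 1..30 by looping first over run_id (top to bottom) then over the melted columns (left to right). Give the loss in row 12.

89.13

30 rows total (6 × 5). Row 12: index ⌊(12-1)/5⌋ = 2 into run_id → run35; (12-1) mod 5 = 1 into the melted columns → wd.
So row 12 is (run35, wd, 89.13); loss = 89.13.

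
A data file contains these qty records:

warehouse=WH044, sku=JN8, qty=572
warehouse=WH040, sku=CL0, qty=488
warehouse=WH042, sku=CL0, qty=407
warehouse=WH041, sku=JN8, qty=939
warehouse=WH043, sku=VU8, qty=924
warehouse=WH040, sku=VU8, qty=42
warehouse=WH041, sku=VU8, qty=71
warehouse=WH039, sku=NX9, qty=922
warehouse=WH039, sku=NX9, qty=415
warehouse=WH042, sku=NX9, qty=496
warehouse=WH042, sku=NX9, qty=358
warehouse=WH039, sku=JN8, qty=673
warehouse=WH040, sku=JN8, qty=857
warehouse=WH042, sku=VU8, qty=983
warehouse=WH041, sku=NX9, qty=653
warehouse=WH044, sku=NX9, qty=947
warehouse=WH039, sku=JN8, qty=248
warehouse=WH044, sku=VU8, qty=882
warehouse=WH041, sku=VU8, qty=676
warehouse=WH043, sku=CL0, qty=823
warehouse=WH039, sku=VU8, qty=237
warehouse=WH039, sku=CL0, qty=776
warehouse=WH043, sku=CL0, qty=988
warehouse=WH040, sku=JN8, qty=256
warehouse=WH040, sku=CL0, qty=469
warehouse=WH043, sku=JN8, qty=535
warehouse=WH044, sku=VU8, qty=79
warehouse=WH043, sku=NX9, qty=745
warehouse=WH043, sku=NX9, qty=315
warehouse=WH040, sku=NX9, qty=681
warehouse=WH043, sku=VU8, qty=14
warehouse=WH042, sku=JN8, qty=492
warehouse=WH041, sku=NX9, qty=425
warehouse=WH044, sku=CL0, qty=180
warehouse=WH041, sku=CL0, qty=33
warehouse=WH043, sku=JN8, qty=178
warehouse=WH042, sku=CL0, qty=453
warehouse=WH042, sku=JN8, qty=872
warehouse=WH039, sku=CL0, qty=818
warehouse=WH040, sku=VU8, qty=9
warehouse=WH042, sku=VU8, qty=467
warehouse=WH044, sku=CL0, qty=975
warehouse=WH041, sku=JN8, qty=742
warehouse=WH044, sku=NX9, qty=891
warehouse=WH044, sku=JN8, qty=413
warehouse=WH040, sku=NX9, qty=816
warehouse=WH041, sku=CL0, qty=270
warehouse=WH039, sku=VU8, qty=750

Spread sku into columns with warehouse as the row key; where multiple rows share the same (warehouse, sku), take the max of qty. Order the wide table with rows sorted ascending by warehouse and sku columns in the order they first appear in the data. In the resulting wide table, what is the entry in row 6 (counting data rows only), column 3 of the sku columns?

With rows sorted ascending by warehouse, row 6 is warehouse=WH044. sku columns in first-appearance order: JN8, CL0, VU8, NX9; column 3 is VU8.
Long rows with warehouse=WH044, sku=VU8: max(882, 79) = 882.

882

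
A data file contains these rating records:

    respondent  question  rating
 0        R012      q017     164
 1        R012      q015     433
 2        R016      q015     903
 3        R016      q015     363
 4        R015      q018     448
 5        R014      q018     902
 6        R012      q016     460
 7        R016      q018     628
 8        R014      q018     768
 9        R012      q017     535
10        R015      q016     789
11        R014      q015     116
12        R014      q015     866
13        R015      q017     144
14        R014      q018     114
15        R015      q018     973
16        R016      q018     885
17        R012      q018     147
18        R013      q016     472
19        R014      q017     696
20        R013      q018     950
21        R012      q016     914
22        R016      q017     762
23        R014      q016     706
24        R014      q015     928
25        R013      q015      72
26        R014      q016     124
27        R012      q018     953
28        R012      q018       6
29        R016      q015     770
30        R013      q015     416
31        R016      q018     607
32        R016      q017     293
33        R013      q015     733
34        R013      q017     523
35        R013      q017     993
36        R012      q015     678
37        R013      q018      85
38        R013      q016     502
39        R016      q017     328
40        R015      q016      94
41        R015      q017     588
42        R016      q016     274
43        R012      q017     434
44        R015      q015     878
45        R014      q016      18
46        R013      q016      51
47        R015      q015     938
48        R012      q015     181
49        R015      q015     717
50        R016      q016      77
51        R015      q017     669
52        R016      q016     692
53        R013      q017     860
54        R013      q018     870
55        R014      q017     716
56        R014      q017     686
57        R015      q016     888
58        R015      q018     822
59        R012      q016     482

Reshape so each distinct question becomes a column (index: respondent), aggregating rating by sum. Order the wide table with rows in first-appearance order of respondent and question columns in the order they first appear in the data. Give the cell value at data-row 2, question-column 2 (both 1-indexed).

With rows in first-appearance order of respondent, row 2 is respondent=R016. question columns in first-appearance order: q017, q015, q018, q016; column 2 is q015.
Long rows with respondent=R016, question=q015: 903 + 363 + 770 = 2036.

2036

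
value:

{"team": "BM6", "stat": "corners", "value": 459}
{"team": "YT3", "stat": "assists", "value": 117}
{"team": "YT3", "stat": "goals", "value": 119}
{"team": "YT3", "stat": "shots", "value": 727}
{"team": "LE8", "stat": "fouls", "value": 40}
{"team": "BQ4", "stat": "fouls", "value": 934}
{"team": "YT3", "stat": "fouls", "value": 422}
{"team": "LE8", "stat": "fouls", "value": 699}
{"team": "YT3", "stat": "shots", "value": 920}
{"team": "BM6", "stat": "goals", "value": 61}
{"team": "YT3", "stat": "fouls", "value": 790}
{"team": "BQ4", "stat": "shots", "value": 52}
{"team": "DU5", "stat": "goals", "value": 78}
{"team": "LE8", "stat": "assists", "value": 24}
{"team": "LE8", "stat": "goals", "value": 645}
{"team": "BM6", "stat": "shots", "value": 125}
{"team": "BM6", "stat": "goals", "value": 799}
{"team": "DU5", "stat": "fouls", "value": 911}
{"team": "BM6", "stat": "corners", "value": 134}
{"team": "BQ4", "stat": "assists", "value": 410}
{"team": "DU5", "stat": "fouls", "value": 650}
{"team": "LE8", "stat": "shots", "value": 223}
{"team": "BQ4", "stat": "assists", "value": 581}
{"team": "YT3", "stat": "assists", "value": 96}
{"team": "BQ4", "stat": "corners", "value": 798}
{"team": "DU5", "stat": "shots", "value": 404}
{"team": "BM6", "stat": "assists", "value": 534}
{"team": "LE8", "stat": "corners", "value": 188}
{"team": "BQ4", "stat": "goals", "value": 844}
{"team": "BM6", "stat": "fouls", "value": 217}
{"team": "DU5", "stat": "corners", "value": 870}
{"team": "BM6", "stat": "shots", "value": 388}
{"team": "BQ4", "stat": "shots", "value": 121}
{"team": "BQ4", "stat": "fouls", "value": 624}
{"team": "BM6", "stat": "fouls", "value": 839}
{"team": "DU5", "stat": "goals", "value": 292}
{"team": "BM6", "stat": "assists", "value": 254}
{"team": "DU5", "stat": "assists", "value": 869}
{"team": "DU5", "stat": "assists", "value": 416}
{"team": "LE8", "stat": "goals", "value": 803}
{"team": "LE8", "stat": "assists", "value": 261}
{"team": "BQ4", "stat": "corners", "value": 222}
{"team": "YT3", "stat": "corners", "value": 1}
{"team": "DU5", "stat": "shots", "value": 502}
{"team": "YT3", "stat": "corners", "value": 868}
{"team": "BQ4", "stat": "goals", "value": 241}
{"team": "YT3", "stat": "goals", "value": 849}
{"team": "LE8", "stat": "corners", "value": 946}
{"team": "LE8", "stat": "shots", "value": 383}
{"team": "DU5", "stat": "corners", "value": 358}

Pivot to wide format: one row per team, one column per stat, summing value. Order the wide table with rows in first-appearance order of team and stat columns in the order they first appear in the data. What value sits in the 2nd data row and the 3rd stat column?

968

With rows in first-appearance order of team, row 2 is team=YT3. stat columns in first-appearance order: corners, assists, goals, shots, fouls; column 3 is goals.
Long rows with team=YT3, stat=goals: 119 + 849 = 968.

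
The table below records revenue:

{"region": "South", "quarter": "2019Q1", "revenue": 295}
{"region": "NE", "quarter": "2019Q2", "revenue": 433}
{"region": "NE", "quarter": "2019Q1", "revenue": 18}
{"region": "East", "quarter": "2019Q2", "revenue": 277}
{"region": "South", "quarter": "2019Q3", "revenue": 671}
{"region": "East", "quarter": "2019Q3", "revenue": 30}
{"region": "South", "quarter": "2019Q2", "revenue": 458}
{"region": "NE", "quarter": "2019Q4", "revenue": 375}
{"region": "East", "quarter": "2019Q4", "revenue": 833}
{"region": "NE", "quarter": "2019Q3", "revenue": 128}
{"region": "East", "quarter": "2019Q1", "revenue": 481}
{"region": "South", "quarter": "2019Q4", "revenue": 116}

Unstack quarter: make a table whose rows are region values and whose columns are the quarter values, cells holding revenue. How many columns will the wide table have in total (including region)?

1 column for region plus 4 distinct quarter values → 5 columns.

5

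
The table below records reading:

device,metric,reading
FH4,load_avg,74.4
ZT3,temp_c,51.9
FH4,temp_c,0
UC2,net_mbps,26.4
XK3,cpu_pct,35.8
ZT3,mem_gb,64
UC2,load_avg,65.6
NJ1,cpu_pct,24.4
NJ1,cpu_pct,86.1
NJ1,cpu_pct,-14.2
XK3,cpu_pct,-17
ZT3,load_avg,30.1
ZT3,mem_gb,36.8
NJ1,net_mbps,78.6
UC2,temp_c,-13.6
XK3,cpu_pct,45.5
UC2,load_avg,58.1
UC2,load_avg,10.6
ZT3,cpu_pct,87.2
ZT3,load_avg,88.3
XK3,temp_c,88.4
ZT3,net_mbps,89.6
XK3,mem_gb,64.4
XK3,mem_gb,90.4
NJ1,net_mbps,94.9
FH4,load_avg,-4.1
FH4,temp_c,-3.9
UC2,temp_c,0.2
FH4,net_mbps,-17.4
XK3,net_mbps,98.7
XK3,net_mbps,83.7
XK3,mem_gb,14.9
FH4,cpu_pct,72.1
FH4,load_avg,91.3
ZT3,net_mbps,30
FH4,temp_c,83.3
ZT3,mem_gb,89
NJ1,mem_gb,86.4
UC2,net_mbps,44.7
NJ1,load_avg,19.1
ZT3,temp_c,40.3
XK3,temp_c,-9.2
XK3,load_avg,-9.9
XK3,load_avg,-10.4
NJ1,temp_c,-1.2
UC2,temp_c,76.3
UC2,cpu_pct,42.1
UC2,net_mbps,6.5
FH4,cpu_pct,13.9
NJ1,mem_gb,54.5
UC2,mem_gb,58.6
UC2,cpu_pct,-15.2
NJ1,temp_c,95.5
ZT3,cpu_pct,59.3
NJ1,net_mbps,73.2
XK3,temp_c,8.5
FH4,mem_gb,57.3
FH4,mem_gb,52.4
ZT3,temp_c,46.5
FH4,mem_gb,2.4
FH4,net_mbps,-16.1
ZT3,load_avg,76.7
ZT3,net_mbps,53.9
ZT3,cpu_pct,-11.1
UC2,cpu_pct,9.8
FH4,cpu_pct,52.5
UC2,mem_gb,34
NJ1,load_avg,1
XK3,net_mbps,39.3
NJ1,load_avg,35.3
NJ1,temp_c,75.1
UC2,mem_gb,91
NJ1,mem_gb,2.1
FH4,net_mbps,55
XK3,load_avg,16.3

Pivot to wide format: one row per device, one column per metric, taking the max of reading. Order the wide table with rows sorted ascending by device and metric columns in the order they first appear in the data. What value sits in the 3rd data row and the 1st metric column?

65.6

With rows sorted ascending by device, row 3 is device=UC2. metric columns in first-appearance order: load_avg, temp_c, net_mbps, cpu_pct, mem_gb; column 1 is load_avg.
Long rows with device=UC2, metric=load_avg: max(65.6, 58.1, 10.6) = 65.6.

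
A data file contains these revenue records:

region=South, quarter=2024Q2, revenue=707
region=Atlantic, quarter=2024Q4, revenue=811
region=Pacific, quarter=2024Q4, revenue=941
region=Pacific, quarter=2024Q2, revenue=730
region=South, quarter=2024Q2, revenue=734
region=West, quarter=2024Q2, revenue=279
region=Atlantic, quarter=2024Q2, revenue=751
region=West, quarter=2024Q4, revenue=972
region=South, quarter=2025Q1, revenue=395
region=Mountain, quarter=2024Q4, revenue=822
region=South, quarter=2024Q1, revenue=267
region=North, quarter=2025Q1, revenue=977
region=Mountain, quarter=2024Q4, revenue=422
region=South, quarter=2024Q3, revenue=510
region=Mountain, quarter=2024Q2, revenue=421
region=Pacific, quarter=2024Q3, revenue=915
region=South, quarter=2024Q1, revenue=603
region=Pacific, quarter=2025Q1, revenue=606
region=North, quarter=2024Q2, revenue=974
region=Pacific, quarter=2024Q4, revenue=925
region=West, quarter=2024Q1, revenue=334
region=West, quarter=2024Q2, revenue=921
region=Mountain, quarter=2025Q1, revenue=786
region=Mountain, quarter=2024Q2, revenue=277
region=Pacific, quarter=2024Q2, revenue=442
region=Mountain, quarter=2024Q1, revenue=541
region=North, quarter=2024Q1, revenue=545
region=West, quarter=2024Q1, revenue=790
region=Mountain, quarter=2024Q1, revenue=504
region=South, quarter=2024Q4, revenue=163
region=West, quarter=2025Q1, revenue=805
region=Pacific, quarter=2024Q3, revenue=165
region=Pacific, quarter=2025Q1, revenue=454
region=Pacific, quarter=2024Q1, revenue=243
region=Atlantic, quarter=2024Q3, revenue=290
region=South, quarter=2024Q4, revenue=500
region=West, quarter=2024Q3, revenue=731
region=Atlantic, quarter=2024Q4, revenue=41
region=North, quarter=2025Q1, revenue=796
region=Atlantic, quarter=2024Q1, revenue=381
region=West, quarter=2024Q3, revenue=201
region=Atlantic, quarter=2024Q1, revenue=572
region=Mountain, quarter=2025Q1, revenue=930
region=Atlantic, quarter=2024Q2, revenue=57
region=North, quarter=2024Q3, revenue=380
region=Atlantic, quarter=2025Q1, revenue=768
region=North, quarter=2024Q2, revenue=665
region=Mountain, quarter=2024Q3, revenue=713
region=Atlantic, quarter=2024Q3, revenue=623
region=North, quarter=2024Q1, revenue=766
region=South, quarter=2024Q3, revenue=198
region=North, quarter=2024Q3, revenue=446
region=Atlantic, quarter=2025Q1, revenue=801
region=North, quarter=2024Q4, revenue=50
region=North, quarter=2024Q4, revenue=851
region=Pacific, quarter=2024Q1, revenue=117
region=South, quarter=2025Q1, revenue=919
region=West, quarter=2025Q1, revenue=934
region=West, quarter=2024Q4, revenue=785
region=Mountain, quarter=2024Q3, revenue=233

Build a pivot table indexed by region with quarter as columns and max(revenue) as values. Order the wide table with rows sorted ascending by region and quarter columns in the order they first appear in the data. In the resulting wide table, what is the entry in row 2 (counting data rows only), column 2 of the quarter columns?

With rows sorted ascending by region, row 2 is region=Mountain. quarter columns in first-appearance order: 2024Q2, 2024Q4, 2025Q1, 2024Q1, 2024Q3; column 2 is 2024Q4.
Long rows with region=Mountain, quarter=2024Q4: max(822, 422) = 822.

822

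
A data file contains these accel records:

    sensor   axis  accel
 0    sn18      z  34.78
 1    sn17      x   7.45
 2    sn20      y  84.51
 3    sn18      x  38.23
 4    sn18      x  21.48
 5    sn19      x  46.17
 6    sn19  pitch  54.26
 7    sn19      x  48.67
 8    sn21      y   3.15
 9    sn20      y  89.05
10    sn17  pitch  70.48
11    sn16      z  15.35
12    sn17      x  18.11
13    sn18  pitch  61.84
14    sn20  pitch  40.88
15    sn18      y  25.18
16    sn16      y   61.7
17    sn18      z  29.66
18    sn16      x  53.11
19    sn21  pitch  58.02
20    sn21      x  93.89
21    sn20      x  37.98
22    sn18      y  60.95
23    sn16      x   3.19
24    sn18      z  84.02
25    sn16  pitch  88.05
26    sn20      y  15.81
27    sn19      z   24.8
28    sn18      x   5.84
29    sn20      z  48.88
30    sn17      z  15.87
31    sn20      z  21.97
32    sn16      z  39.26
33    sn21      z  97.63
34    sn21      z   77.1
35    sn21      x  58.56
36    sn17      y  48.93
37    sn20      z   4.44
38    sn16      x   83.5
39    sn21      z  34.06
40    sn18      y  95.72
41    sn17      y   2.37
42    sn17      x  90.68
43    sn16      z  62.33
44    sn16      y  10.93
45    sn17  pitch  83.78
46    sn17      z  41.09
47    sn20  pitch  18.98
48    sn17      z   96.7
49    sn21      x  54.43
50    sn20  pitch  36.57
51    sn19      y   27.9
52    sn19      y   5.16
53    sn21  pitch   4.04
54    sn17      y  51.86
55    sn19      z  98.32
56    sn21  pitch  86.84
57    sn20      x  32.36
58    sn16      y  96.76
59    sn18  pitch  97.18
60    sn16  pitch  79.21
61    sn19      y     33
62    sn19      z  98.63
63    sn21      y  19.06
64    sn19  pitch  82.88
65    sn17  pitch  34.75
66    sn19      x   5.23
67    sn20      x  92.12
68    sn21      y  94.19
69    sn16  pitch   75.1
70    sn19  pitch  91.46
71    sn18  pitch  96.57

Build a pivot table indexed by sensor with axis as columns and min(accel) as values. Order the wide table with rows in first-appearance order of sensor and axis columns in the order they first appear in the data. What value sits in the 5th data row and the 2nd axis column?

With rows in first-appearance order of sensor, row 5 is sensor=sn21. axis columns in first-appearance order: z, x, y, pitch; column 2 is x.
Long rows with sensor=sn21, axis=x: min(93.89, 58.56, 54.43) = 54.43.

54.43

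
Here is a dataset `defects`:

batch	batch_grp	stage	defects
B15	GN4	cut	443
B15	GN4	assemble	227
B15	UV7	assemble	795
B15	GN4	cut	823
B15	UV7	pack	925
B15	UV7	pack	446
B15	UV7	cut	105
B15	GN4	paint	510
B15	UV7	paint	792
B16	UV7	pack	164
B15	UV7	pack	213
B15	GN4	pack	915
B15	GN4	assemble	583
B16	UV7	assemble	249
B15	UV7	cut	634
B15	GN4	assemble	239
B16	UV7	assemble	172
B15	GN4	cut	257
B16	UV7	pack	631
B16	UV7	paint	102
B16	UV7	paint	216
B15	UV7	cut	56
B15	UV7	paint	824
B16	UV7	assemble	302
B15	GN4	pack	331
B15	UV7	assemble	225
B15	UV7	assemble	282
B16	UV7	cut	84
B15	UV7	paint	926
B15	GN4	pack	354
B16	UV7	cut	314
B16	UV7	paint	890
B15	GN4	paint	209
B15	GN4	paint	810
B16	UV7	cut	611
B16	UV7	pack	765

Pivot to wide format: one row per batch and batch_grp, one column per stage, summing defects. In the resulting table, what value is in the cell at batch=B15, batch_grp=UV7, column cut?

795

Rows with batch=B15, batch_grp=UV7 and stage=cut: defects values are 105, 634, 56.
105 + 634 + 56 = 795.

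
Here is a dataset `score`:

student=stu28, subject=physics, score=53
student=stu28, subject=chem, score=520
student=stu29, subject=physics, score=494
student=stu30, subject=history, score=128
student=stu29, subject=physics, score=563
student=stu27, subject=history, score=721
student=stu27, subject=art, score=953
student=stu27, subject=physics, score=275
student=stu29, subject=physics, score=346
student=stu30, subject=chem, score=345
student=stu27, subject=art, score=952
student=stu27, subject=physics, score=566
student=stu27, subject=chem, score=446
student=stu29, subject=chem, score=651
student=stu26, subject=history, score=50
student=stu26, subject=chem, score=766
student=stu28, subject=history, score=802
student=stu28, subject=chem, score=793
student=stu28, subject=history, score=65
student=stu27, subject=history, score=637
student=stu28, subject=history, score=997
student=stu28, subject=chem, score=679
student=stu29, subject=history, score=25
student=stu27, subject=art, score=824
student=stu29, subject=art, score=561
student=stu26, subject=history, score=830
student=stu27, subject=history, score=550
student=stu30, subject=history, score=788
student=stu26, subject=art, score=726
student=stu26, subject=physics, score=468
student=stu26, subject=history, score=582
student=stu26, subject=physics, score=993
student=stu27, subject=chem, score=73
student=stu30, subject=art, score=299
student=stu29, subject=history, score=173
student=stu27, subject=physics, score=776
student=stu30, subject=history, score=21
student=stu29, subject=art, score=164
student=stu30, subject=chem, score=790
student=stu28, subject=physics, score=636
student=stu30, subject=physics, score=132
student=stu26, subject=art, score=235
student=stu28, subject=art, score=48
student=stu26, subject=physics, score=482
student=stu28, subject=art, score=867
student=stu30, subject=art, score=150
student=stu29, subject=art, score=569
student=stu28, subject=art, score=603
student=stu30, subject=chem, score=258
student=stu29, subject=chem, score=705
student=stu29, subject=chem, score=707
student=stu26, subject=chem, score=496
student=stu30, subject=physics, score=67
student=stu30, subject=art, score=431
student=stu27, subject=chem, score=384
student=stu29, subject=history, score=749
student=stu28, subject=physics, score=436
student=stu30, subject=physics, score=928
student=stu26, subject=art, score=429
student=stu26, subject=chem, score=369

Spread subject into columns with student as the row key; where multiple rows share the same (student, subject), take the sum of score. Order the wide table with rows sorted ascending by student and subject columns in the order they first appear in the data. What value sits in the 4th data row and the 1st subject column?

With rows sorted ascending by student, row 4 is student=stu29. subject columns in first-appearance order: physics, chem, history, art; column 1 is physics.
Long rows with student=stu29, subject=physics: 494 + 563 + 346 = 1403.

1403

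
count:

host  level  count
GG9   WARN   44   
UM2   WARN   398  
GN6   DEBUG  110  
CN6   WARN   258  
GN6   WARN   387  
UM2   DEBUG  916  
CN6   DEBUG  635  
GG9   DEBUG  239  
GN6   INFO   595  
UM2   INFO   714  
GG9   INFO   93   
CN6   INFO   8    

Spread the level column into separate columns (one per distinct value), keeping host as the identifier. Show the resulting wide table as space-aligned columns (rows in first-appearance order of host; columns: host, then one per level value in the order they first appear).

Columns: host plus the 3 distinct level values (WARN, DEBUG, INFO).
For example, row GG9 column WARN takes count=44 from the long row (GG9, WARN).

host  WARN  DEBUG  INFO
GG9   44    239    93  
UM2   398   916    714 
GN6   387   110    595 
CN6   258   635    8   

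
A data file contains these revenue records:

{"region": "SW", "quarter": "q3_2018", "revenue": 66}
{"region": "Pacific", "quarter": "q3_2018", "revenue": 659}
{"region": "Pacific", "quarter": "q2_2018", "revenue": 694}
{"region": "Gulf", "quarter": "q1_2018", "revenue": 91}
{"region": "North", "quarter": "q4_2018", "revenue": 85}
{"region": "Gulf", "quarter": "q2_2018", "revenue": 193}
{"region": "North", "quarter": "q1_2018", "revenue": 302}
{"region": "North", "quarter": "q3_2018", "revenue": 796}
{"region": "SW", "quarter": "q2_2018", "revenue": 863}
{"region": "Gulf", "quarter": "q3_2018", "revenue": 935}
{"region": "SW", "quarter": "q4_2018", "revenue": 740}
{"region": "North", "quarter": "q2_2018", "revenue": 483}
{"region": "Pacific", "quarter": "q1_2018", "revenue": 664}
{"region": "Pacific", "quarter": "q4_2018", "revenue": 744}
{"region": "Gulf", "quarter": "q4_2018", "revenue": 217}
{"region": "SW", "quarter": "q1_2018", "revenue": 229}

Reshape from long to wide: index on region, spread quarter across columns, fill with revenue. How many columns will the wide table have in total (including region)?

1 column for region plus 4 distinct quarter values → 5 columns.

5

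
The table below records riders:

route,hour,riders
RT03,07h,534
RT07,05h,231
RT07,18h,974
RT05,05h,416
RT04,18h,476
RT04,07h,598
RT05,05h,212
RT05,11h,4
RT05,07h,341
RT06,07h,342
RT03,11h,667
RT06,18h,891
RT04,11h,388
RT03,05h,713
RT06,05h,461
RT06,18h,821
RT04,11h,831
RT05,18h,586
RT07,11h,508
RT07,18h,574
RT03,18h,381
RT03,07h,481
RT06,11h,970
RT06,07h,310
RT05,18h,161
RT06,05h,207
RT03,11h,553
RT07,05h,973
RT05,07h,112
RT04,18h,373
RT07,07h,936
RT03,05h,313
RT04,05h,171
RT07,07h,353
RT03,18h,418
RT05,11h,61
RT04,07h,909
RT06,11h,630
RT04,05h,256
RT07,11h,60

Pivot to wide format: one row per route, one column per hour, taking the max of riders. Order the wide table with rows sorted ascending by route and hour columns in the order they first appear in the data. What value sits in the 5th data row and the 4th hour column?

With rows sorted ascending by route, row 5 is route=RT07. hour columns in first-appearance order: 07h, 05h, 18h, 11h; column 4 is 11h.
Long rows with route=RT07, hour=11h: max(508, 60) = 508.

508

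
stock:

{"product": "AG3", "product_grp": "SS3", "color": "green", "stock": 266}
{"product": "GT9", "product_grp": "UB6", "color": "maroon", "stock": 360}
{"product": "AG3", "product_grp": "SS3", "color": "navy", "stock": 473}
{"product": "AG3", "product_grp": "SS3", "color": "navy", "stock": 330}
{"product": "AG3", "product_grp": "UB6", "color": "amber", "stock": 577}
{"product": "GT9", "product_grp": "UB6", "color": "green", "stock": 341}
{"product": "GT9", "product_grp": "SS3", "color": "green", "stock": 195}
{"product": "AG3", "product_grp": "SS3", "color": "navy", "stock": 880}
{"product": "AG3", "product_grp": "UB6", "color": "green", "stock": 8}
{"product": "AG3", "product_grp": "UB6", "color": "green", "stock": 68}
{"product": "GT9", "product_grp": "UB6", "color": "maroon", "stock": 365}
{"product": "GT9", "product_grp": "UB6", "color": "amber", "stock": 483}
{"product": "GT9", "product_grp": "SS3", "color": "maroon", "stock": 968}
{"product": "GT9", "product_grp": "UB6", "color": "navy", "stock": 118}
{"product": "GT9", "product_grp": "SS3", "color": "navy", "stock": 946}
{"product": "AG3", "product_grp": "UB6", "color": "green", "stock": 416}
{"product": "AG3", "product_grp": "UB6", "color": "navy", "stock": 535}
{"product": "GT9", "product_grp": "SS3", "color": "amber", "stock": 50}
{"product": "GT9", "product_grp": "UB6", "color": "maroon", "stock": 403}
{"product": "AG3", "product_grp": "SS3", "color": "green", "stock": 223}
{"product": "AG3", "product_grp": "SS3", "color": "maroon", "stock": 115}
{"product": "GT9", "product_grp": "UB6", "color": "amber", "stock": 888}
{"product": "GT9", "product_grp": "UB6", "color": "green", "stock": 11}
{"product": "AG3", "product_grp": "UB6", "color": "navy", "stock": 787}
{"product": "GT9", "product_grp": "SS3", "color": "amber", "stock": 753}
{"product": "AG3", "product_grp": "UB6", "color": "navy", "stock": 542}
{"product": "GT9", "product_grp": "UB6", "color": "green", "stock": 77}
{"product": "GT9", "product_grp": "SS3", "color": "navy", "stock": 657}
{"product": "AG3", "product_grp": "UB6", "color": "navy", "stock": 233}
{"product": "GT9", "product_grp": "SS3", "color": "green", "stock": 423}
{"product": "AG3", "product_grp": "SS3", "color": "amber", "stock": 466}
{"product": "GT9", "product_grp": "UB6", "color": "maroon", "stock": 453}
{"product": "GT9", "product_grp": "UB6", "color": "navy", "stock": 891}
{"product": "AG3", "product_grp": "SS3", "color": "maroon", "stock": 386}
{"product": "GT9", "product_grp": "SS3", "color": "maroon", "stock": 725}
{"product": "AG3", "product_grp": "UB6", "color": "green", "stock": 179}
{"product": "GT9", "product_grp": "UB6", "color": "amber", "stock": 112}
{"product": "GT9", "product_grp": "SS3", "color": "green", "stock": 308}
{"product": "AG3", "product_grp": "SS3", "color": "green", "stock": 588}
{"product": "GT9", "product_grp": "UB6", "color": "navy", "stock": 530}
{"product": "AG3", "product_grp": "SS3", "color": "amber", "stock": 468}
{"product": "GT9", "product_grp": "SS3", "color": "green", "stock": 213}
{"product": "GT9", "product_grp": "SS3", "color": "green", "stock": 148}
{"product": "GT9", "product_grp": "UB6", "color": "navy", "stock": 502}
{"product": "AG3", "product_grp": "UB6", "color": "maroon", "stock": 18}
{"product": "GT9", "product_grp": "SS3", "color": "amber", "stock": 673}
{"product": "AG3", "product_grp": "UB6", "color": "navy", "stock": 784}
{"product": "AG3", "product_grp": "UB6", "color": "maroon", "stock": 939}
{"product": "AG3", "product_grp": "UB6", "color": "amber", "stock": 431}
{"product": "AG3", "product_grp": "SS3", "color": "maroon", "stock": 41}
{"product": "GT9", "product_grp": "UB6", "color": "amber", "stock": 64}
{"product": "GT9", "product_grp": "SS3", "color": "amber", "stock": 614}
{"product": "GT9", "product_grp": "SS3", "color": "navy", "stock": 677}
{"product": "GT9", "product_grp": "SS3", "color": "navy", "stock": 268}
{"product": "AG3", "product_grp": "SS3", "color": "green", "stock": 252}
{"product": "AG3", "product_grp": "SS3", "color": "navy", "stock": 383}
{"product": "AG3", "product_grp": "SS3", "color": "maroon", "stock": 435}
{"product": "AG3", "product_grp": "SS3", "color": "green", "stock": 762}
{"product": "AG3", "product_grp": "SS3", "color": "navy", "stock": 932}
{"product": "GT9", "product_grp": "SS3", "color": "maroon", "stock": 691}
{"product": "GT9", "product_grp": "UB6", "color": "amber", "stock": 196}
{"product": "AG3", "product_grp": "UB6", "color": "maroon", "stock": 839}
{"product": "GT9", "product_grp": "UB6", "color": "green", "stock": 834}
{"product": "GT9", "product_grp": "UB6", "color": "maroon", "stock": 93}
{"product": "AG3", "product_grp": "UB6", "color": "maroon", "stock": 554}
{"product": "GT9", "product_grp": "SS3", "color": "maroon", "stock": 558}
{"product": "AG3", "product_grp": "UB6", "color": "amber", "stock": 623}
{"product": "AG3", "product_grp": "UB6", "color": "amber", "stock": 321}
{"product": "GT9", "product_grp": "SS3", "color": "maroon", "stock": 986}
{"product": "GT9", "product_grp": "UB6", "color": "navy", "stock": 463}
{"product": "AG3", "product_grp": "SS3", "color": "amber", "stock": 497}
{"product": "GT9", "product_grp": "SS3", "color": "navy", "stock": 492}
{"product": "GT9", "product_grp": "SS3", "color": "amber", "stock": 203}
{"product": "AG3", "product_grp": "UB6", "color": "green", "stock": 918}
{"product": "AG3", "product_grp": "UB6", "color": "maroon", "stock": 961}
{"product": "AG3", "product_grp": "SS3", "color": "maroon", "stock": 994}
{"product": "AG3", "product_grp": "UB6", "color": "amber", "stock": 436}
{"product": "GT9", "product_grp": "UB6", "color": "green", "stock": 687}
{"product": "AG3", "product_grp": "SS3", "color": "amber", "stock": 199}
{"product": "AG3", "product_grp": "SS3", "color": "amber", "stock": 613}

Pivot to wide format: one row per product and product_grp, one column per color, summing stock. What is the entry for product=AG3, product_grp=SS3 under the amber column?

Rows with product=AG3, product_grp=SS3 and color=amber: stock values are 466, 468, 497, 199, 613.
466 + 468 + 497 + 199 + 613 = 2243.

2243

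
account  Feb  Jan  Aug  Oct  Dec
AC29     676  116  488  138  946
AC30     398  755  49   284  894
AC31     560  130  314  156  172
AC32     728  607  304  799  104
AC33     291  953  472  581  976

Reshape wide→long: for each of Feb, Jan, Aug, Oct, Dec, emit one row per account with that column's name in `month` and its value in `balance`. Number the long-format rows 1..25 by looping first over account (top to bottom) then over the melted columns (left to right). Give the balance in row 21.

25 rows total (5 × 5). Row 21: index ⌊(21-1)/5⌋ = 4 into account → AC33; (21-1) mod 5 = 0 into the melted columns → Feb.
So row 21 is (AC33, Feb, 291); balance = 291.

291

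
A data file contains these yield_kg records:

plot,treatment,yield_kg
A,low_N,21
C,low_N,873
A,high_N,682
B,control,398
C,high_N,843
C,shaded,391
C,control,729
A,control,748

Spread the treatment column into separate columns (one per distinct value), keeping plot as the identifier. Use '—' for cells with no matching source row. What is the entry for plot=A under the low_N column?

The long row with plot=A, treatment=low_N has yield_kg=21.

21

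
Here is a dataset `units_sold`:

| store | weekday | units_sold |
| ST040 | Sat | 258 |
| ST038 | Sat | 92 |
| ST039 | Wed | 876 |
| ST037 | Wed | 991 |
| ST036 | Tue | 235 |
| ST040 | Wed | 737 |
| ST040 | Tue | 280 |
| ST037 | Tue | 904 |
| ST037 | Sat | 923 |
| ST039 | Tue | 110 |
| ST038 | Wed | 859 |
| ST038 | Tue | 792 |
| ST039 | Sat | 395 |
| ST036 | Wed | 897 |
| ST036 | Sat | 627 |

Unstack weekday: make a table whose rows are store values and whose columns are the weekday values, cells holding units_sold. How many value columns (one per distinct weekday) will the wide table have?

3 distinct weekday values: Sat, Tue, Wed.

3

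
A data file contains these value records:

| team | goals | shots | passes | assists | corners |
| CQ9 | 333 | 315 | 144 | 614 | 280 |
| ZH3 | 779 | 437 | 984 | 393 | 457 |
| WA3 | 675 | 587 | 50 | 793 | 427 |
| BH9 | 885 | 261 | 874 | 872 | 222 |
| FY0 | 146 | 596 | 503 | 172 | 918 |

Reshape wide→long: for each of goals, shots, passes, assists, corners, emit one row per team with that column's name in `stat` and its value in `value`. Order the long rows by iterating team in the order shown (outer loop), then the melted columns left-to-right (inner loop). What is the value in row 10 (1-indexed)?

457

25 rows total (5 × 5). Row 10: index ⌊(10-1)/5⌋ = 1 into team → ZH3; (10-1) mod 5 = 4 into the melted columns → corners.
So row 10 is (ZH3, corners, 457); value = 457.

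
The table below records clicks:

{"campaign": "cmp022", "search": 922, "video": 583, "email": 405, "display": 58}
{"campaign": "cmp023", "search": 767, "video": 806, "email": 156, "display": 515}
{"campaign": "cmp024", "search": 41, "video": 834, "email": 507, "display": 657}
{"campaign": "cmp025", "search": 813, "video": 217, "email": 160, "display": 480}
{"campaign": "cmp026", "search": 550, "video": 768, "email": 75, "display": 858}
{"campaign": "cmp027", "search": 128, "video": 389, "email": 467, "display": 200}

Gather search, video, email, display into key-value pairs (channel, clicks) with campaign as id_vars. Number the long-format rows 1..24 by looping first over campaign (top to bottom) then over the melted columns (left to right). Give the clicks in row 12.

24 rows total (6 × 4). Row 12: index ⌊(12-1)/4⌋ = 2 into campaign → cmp024; (12-1) mod 4 = 3 into the melted columns → display.
So row 12 is (cmp024, display, 657); clicks = 657.

657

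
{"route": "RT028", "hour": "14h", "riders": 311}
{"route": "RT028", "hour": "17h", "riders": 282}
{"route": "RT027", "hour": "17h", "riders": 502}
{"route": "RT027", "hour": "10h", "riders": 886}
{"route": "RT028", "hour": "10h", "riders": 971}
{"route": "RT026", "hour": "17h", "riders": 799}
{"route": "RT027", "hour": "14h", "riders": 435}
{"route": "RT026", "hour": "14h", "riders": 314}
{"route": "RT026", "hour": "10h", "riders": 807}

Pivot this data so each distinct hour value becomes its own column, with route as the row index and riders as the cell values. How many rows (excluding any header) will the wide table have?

3

3 distinct route values → 3 rows.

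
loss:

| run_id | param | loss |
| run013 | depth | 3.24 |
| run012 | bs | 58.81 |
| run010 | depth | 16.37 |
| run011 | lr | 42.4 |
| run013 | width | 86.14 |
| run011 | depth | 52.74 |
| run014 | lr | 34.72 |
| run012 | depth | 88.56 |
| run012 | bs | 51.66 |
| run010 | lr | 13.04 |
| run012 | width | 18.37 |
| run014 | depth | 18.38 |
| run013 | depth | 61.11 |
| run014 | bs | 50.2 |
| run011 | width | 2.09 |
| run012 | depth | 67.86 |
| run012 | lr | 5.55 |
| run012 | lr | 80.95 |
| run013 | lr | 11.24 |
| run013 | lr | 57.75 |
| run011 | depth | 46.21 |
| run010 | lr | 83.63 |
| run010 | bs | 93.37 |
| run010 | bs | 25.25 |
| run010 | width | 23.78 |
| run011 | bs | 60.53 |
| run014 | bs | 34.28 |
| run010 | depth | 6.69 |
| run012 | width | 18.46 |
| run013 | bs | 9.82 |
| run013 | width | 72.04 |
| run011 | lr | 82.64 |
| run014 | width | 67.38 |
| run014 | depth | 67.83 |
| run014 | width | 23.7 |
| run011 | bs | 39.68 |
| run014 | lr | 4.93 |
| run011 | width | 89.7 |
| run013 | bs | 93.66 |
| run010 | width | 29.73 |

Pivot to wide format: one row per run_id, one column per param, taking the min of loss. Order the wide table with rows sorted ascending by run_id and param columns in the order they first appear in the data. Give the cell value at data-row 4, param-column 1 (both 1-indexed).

With rows sorted ascending by run_id, row 4 is run_id=run013. param columns in first-appearance order: depth, bs, lr, width; column 1 is depth.
Long rows with run_id=run013, param=depth: min(3.24, 61.11) = 3.24.

3.24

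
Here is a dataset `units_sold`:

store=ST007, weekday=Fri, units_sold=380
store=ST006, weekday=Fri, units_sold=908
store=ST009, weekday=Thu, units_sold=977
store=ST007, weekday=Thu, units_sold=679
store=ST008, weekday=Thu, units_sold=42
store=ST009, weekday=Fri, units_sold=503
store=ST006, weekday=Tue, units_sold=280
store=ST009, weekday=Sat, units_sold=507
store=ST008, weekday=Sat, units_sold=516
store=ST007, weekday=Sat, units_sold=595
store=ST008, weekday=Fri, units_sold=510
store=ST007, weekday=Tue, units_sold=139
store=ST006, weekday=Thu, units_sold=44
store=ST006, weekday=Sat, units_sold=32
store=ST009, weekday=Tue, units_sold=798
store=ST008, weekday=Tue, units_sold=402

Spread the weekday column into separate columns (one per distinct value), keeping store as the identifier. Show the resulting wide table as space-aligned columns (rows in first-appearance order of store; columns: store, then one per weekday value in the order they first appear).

store  Fri  Thu  Tue  Sat
ST007  380  679  139  595
ST006  908  44   280  32 
ST009  503  977  798  507
ST008  510  42   402  516

Columns: store plus the 4 distinct weekday values (Fri, Thu, Tue, Sat).
For example, row ST007 column Fri takes units_sold=380 from the long row (ST007, Fri).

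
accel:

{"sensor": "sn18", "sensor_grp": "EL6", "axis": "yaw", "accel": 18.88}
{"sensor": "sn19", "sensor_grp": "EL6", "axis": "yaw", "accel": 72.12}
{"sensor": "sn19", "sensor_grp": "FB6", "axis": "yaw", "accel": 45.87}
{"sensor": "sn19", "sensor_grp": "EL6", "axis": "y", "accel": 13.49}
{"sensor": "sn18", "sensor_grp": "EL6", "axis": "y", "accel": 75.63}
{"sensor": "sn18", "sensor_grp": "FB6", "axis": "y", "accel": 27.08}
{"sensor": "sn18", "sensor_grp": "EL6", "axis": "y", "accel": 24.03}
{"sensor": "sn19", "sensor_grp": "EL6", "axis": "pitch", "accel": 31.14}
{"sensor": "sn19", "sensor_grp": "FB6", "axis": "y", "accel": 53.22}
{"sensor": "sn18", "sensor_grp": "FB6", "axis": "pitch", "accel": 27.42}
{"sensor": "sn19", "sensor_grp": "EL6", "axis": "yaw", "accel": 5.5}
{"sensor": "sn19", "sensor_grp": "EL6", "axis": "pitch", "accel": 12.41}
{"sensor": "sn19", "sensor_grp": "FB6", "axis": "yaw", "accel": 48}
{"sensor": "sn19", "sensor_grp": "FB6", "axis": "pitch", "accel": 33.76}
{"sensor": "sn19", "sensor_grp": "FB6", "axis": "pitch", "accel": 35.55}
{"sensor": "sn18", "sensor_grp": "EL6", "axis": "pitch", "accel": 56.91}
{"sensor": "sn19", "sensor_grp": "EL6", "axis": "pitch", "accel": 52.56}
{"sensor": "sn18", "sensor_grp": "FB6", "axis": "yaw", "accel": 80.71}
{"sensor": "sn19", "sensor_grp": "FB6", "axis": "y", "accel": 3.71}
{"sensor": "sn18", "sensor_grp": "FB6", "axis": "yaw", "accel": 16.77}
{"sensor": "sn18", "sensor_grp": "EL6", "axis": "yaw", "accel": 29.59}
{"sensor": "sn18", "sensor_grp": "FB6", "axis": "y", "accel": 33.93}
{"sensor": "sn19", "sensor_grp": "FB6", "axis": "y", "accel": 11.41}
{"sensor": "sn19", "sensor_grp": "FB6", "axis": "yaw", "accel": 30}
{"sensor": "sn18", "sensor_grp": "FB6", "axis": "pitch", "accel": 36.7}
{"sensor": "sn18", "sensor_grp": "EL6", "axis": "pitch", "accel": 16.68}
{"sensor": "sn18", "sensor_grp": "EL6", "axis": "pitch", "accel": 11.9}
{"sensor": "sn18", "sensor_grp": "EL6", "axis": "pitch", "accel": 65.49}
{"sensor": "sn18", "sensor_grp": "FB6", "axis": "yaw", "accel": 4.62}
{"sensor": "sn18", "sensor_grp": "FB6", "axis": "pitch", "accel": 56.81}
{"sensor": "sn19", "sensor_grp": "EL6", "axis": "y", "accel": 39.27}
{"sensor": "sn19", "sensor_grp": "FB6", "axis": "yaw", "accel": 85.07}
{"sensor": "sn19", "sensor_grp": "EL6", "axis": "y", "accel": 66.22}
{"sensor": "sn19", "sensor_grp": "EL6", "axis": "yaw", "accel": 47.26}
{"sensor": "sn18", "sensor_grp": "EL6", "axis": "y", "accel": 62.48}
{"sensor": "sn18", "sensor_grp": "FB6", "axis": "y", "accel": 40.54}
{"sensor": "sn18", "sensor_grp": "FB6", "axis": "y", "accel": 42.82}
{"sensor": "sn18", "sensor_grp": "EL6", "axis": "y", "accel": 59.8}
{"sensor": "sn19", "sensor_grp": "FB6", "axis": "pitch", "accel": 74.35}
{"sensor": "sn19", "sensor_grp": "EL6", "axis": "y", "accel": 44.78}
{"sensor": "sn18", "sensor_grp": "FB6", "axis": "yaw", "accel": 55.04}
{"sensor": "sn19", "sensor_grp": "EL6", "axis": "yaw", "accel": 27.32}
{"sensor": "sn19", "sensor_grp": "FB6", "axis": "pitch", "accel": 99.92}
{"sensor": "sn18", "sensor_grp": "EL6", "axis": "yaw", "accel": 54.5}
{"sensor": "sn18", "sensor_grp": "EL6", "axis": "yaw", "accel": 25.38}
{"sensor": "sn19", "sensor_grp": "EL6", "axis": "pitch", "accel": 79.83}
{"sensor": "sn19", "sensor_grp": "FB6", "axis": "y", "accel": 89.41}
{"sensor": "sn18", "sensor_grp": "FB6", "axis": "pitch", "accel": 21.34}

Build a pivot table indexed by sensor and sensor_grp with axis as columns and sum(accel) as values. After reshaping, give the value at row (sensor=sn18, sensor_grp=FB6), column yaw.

Rows with sensor=sn18, sensor_grp=FB6 and axis=yaw: accel values are 80.71, 16.77, 4.62, 55.04.
80.71 + 16.77 + 4.62 + 55.04 = 157.14.

157.14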